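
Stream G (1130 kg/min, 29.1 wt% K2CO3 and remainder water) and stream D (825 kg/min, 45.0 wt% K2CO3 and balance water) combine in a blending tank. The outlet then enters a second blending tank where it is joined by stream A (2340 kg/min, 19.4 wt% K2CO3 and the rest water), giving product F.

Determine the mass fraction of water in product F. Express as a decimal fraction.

0.731

Overall, product flow = 4295 kg/min.
water in = 1130×0.709 + 825×0.550 + 2340×0.806 = 3141 kg/min.
water fraction in F = 0.731.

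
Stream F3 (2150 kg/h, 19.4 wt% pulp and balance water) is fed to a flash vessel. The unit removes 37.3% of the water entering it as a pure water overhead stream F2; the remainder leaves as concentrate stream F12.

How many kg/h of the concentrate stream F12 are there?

1504 kg/h

water entering = 2150×0.806 = 1732.9 kg/h; overhead removed = 0.373×1732.9 = 646.37 kg/h.
Concentrate = 2150 − 646.37 = 1503.6 kg/h.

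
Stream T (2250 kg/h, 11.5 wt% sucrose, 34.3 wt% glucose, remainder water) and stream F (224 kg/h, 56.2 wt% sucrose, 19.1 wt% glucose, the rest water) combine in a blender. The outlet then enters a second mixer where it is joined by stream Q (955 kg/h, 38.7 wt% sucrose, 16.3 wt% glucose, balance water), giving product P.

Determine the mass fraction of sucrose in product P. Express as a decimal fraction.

Overall, product flow = 3429 kg/h.
sucrose in = 2250×0.115 + 224×0.562 + 955×0.387 = 754.22 kg/h.
sucrose fraction in P = 0.220.

0.220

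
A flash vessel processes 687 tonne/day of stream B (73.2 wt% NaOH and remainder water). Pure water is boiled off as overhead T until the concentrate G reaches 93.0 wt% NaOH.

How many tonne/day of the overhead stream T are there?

NaOH is conserved: 687×0.732 = 502.88 tonne/day all reports to the concentrate.
Concentrate = 502.88/(target fraction) = 540.74 tonne/day.
Overhead = 687 − 540.74 = 146.26 tonne/day.

146.3 tonne/day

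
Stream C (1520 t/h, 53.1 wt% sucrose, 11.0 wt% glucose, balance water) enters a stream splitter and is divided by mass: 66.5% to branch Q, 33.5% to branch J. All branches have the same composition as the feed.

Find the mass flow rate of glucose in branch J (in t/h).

56.01 t/h

Branch J total = 0.335×1520 = 509.2 t/h.
glucose in J = 0.110×509.2 = 56.012 t/h.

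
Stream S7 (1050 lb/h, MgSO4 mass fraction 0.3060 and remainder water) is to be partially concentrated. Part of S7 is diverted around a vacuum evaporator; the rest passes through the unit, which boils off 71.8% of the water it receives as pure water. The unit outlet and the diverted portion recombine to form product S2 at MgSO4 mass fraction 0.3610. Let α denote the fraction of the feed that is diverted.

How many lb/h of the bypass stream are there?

729 lb/h

All 1050×0.306 = 321.3 lb/h of MgSO4 reaches S2, so S2 = 321.3/0.361 = 890.03 lb/h and vapour = 159.97 lb/h.
The evaporator receives (1−α)·1050 of feed at 0.694 water and removes 0.718 of that water:
0.718×0.694×(1−α)×1050 = 159.97
(1−α) = 159.97/523.21 = 0.3058;  α = 0.6942.
Bypass flow = 0.6942×1050 = 728.96 lb/h.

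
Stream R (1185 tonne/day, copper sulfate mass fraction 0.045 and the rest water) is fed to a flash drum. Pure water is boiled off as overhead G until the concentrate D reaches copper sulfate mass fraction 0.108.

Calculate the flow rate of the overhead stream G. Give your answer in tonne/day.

691.2 tonne/day

copper sulfate is conserved: 1185×0.045 = 53.325 tonne/day all reports to the concentrate.
Concentrate = 53.325/(target fraction) = 493.75 tonne/day.
Overhead = 1185 − 493.75 = 691.25 tonne/day.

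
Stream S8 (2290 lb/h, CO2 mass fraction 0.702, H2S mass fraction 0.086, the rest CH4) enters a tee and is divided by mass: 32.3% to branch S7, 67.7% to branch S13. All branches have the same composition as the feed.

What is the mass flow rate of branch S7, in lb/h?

739.7 lb/h

Branch S7 flow = 0.323×2290 = 739.67 lb/h.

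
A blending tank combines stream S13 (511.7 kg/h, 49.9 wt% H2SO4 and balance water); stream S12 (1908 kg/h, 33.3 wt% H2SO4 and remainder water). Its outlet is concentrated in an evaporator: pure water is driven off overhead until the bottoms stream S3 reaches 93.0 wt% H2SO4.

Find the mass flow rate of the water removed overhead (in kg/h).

H2SO4 entering = 511.7×0.499 + 1908×0.333 = 890.7 kg/h.
All H2SO4 reports to S3, so S3 = 890.7/0.930 = 957.74 kg/h.
Total feed = 2419.7 kg/h; overhead = 2419.7 − 957.74 = 1462 kg/h.

1462 kg/h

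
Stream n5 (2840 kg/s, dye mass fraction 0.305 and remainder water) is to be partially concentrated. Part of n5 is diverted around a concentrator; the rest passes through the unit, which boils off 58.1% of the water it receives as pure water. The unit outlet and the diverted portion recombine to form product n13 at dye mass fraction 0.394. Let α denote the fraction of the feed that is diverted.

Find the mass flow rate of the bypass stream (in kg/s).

1251 kg/s

All 2840×0.305 = 866.2 kg/s of dye reaches n13, so n13 = 866.2/0.394 = 2198.5 kg/s and vapour = 641.52 kg/s.
The evaporator receives (1−α)·2840 of feed at 0.695 water and removes 0.581 of that water:
0.581×0.695×(1−α)×2840 = 641.52
(1−α) = 641.52/1146.8 = 0.5594;  α = 0.4406.
Bypass flow = 0.4406×2840 = 1251.3 kg/s.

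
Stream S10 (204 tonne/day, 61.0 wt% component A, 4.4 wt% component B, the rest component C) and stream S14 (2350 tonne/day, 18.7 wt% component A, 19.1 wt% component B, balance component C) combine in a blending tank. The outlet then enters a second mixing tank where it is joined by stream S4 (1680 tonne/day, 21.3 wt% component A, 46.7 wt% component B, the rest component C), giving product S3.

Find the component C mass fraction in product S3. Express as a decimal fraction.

Overall, product flow = 4234 tonne/day.
component C in = 204×0.346 + 2350×0.622 + 1680×0.320 = 2069.9 tonne/day.
component C fraction in S3 = 0.489.

0.489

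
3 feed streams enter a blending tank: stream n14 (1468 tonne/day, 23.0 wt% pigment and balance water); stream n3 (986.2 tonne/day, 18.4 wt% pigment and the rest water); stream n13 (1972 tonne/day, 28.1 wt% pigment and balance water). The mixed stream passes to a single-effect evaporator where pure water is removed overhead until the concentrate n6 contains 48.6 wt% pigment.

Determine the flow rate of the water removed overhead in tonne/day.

pigment entering = 1468×0.230 + 986.2×0.184 + 1972×0.281 = 1073.2 tonne/day.
All pigment reports to n6, so n6 = 1073.2/0.486 = 2208.3 tonne/day.
Total feed = 4426.2 tonne/day; overhead = 4426.2 − 2208.3 = 2217.9 tonne/day.

2218 tonne/day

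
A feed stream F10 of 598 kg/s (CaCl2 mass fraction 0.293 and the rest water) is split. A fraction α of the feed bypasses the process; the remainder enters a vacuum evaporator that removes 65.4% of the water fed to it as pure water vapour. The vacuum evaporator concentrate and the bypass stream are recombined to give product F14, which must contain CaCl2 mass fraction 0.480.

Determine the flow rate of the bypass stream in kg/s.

94.15 kg/s

All 598×0.293 = 175.21 kg/s of CaCl2 reaches F14, so F14 = 175.21/0.480 = 365.03 kg/s and vapour = 232.97 kg/s.
The evaporator receives (1−α)·598 of feed at 0.707 water and removes 0.654 of that water:
0.654×0.707×(1−α)×598 = 232.97
(1−α) = 232.97/276.5 = 0.8426;  α = 0.1574.
Bypass flow = 0.1574×598 = 94.146 kg/s.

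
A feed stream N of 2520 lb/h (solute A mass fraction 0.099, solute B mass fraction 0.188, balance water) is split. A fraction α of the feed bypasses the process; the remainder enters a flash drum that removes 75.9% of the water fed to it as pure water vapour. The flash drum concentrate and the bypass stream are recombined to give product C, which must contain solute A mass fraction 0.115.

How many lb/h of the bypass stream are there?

1872 lb/h

All 2520×0.099 = 249.48 lb/h of solute A reaches C, so C = 249.48/0.115 = 2169.4 lb/h and vapour = 350.61 lb/h.
The evaporator receives (1−α)·2520 of feed at 0.713 water and removes 0.759 of that water:
0.759×0.713×(1−α)×2520 = 350.61
(1−α) = 350.61/1363.7 = 0.2571;  α = 0.7429.
Bypass flow = 0.7429×2520 = 1872.1 lb/h.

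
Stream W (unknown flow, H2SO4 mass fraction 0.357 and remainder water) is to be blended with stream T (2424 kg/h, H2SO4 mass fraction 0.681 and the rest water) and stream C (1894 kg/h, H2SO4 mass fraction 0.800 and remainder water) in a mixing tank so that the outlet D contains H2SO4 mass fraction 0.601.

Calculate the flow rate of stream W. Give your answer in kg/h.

Let W be the unknown flow. Total out = 4318 + W.
H2SO4 balance: 3165.9 + 0.357·W = 0.601·(4318 + W)
(0.357 − 0.601)·W = 0.601×4318 − 3165.9 = -570.83
W = -570.83 / -0.244 = 2339.5 kg/h

2339 kg/h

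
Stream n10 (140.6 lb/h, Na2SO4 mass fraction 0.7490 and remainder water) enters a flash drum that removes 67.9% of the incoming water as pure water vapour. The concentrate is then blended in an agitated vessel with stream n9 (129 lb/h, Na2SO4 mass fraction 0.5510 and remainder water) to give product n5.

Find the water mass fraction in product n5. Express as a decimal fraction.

Vapour removed = 0.679×0.251×140.6 = 23.962 lb/h; concentrate = 116.64 lb/h.
water reaching the mixer = 11.328 (from concentrate) + 129×0.449 = 69.249 lb/h.
Product flow = 116.64 + 129 = 245.64 lb/h; water fraction = 0.2819.

0.2819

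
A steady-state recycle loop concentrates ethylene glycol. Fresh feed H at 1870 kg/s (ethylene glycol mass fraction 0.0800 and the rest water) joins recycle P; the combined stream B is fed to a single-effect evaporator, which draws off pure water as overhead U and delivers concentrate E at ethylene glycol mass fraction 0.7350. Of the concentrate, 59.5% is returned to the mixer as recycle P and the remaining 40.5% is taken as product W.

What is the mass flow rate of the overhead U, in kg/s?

Overall ethylene glycol balance (none leaves overhead): ethylene glycol in fresh feed = ethylene glycol in product, i.e. 1870×0.080 = (1−0.595)·E·0.735.
E = 149.6/(0.735×0.405) = 502.56 kg/s.
Recycle P = 0.595×502.56 = 299.02 kg/s.
Combined feed B = 1870 + 299.02 = 2169 kg/s.
Overhead U = B − E = 2169 − 502.56 = 1666.5 kg/s.

1666 kg/s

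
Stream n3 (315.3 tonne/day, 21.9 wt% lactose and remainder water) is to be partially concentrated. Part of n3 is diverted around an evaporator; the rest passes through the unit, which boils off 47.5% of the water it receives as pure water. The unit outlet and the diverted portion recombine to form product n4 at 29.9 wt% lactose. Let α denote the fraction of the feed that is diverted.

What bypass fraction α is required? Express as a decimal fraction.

All 315.3×0.219 = 69.051 tonne/day of lactose reaches n4, so n4 = 69.051/0.299 = 230.94 tonne/day and vapour = 84.361 tonne/day.
The evaporator receives (1−α)·315.3 of feed at 0.781 water and removes 0.475 of that water:
0.475×0.781×(1−α)×315.3 = 84.361
(1−α) = 84.361/116.97 = 0.7212;  α = 0.2788.

0.279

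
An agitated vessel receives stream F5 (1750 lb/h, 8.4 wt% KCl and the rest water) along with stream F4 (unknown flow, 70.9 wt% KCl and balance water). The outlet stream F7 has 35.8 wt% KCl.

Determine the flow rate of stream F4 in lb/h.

1366 lb/h

Let F4 be the unknown flow. Total out = 1750 + F4.
KCl balance: 147 + 0.709·F4 = 0.358·(1750 + F4)
(0.709 − 0.358)·F4 = 0.358×1750 − 147 = 479.5
F4 = 479.5 / 0.351 = 1366.1 lb/h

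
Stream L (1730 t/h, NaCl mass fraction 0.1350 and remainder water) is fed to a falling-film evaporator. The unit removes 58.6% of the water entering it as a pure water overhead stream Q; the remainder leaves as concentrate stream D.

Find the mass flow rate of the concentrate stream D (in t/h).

water entering = 1730×0.865 = 1496.5 t/h; overhead removed = 0.586×1496.5 = 876.92 t/h.
Concentrate = 1730 − 876.92 = 853.08 t/h.

853.1 t/h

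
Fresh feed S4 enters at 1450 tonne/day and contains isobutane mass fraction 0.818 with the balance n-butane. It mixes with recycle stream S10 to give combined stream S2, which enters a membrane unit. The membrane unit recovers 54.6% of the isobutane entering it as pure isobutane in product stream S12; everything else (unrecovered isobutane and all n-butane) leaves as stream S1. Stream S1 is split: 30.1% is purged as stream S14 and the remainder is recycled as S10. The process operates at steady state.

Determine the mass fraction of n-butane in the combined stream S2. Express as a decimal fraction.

n-butane enters only via S4 and leaves only via the purge: 1450×0.182 = 0.301×(n-butane in S1), and the membrane unit passes all n-butane, so n-butane in S2 = n-butane in S1 = 876.74 tonne/day.
isobutane in S2: m_A = 1450×0.818 + (1−0.301)·(1−0.546)·m_A, so m_A = 1186.1/0.6827 = 1737.5 tonne/day.
S2 = 1737.5 + 876.74 = 2614.2 tonne/day.
n-butane fraction in S2 = 876.74/2614.2 = 0.335.

0.335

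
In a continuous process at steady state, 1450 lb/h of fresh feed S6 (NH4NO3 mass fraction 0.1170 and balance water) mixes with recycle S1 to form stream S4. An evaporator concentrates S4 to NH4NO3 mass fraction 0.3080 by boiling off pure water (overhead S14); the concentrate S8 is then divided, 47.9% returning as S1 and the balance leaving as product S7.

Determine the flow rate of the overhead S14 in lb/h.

Overall NH4NO3 balance (none leaves overhead): NH4NO3 in fresh feed = NH4NO3 in product, i.e. 1450×0.117 = (1−0.479)·S8·0.308.
S8 = 169.65/(0.308×0.521) = 1057.2 lb/h.
Recycle S1 = 0.479×1057.2 = 506.41 lb/h.
Combined feed S4 = 1450 + 506.41 = 1956.4 lb/h.
Overhead S14 = S4 − S8 = 1956.4 − 1057.2 = 899.19 lb/h.

899.2 lb/h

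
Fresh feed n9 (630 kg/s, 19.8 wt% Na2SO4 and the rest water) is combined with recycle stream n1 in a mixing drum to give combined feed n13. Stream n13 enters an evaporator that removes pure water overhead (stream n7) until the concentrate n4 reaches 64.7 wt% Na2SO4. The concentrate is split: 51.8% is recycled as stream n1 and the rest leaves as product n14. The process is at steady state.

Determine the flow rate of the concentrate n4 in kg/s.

400 kg/s

Overall Na2SO4 balance (none leaves overhead): Na2SO4 in fresh feed = Na2SO4 in product, i.e. 630×0.198 = (1−0.518)·n4·0.647.
n4 = 124.74/(0.647×0.482) = 399.99 kg/s.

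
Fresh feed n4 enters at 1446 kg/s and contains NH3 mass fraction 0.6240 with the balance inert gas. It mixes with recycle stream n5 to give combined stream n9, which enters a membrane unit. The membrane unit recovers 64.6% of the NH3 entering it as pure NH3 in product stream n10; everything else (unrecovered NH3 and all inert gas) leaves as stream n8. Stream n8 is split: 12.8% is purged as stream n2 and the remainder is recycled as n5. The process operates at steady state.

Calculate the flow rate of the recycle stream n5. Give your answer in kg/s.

4107 kg/s

inert gas enters only via n4 and leaves only via the purge: 1446×0.376 = 0.128×(inert gas in n8), and the membrane unit passes all inert gas, so inert gas in n9 = inert gas in n8 = 4247.6 kg/s.
NH3 in n9: m_A = 1446×0.624 + (1−0.128)·(1−0.646)·m_A, so m_A = 902.3/0.6913 = 1305.2 kg/s.
n8 = (1−0.646)×1305.2 + 4247.6 = 4709.7 kg/s.
Recycle n5 = (1−0.128)×4709.7 = 4106.8 kg/s.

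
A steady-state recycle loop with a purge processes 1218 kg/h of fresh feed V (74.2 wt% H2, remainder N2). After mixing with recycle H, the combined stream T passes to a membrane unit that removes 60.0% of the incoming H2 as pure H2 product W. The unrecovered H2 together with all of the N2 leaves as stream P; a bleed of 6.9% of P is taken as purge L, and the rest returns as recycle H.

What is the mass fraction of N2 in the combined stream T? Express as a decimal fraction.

N2 enters only via V and leaves only via the purge: 1218×0.258 = 0.069×(N2 in P), and the membrane unit passes all N2, so N2 in T = N2 in P = 4554.3 kg/h.
H2 in T: m_A = 1218×0.742 + (1−0.069)·(1−0.600)·m_A, so m_A = 903.76/0.6276 = 1440 kg/h.
T = 1440 + 4554.3 = 5994.3 kg/h.
N2 fraction in T = 4554.3/5994.3 = 0.7598.

0.7598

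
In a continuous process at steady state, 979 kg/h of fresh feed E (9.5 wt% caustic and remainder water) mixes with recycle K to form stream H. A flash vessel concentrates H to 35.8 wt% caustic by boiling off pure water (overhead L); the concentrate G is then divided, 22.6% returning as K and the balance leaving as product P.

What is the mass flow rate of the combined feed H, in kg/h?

Overall caustic balance (none leaves overhead): caustic in fresh feed = caustic in product, i.e. 979×0.095 = (1−0.226)·G·0.358.
G = 93.005/(0.358×0.774) = 335.65 kg/h.
Recycle K = 0.226×335.65 = 75.856 kg/h.
Combined feed H = 979 + 75.856 = 1054.9 kg/h.

1055 kg/h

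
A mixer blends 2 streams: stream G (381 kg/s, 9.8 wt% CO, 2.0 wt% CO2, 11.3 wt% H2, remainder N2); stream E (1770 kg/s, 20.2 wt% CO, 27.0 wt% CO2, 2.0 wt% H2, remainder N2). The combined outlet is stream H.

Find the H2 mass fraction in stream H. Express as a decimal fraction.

Total flow out = 381 + 1770 = 2151 kg/s.
H2 in = 381×0.113 + 1770×0.020 = 78.453 kg/s.
H2 mass fraction in H = 78.453/2151 = 0.036.

0.036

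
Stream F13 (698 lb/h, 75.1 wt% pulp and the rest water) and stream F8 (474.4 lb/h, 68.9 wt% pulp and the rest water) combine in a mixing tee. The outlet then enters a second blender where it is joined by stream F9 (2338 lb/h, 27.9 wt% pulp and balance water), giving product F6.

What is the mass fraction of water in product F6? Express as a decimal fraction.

0.5717

Overall, product flow = 3510.4 lb/h.
water in = 698×0.249 + 474.4×0.311 + 2338×0.721 = 2007 lb/h.
water fraction in F6 = 0.5717.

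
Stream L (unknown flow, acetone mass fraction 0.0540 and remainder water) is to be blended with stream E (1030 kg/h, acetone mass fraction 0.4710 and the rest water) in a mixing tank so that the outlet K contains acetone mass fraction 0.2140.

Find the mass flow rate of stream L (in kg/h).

Let L be the unknown flow. Total out = 1030 + L.
acetone balance: 485.13 + 0.054·L = 0.214·(1030 + L)
(0.054 − 0.214)·L = 0.214×1030 − 485.13 = -264.71
L = -264.71 / -0.160 = 1654.4 kg/h

1654 kg/h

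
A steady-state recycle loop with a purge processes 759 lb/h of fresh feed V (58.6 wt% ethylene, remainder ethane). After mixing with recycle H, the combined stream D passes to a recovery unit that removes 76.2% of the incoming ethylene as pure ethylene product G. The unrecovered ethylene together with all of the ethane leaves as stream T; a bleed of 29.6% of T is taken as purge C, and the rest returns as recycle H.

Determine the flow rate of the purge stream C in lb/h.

ethane enters only via V and leaves only via the purge: 759×0.414 = 0.296×(ethane in T), and the recovery unit passes all ethane, so ethane in D = ethane in T = 1061.6 lb/h.
ethylene in D: m_A = 759×0.586 + (1−0.296)·(1−0.762)·m_A, so m_A = 444.77/0.8324 = 534.3 lb/h.
T = (1−0.762)×534.3 + 1061.6 = 1188.7 lb/h.
Purge C = 0.296×1188.7 = 351.87 lb/h.

351.9 lb/h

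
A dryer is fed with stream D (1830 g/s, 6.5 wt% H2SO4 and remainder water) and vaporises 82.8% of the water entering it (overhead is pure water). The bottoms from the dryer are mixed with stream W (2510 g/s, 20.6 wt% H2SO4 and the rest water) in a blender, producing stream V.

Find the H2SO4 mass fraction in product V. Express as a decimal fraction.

0.218

Vapour removed = 0.828×0.935×1830 = 1416.7 g/s; concentrate = 413.25 g/s.
H2SO4 reaching the mixer = 118.95 (from concentrate) + 2510×0.206 = 636.01 g/s.
Product flow = 413.25 + 2510 = 2923.3 g/s; H2SO4 fraction = 0.218.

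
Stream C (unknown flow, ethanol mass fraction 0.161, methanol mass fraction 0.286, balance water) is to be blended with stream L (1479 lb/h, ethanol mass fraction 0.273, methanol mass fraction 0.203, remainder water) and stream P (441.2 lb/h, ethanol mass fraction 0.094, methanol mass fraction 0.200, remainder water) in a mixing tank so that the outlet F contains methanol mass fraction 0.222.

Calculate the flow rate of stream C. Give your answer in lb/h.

590.7 lb/h

Let C be the unknown flow. Total out = 1920.2 + C.
methanol balance: 388.48 + 0.286·C = 0.222·(1920.2 + C)
(0.286 − 0.222)·C = 0.222×1920.2 − 388.48 = 37.807
C = 37.807 / 0.064 = 590.74 lb/h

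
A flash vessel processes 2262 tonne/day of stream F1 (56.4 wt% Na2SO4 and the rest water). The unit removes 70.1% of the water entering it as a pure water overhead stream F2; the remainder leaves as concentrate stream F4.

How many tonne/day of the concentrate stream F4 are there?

water entering = 2262×0.436 = 986.23 tonne/day; overhead removed = 0.701×986.23 = 691.35 tonne/day.
Concentrate = 2262 − 691.35 = 1570.7 tonne/day.

1571 tonne/day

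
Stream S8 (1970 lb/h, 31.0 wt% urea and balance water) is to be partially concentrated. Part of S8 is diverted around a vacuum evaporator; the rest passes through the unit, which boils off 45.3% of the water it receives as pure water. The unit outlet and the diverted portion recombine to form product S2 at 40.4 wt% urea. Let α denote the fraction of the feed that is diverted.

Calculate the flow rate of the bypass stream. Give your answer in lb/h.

503.6 lb/h

All 1970×0.310 = 610.7 lb/h of urea reaches S2, so S2 = 610.7/0.404 = 1511.6 lb/h and vapour = 458.37 lb/h.
The evaporator receives (1−α)·1970 of feed at 0.690 water and removes 0.453 of that water:
0.453×0.690×(1−α)×1970 = 458.37
(1−α) = 458.37/615.76 = 0.7444;  α = 0.2556.
Bypass flow = 0.2556×1970 = 503.56 lb/h.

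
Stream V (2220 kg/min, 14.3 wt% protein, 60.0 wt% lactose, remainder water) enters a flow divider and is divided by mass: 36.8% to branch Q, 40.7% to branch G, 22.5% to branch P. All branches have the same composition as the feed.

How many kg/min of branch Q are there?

817 kg/min

Branch Q flow = 0.368×2220 = 816.96 kg/min.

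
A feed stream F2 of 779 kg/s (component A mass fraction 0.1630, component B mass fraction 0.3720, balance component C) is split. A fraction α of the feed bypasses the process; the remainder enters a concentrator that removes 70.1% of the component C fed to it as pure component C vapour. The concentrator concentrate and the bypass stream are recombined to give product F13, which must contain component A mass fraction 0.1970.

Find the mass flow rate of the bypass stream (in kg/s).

366.5 kg/s

All 779×0.163 = 126.98 kg/s of component A reaches F13, so F13 = 126.98/0.197 = 644.55 kg/s and vapour = 134.45 kg/s.
The evaporator receives (1−α)·779 of feed at 0.465 component C and removes 0.701 of that component C:
0.701×0.465×(1−α)×779 = 134.45
(1−α) = 134.45/253.93 = 0.5295;  α = 0.4705.
Bypass flow = 0.4705×779 = 366.54 kg/s.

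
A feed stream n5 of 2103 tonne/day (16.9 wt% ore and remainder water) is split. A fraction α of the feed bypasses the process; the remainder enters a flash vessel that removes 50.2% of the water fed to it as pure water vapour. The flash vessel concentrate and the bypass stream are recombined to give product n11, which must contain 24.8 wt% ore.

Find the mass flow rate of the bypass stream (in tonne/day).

All 2103×0.169 = 355.41 tonne/day of ore reaches n11, so n11 = 355.41/0.248 = 1433.1 tonne/day and vapour = 669.91 tonne/day.
The evaporator receives (1−α)·2103 of feed at 0.831 water and removes 0.502 of that water:
0.502×0.831×(1−α)×2103 = 669.91
(1−α) = 669.91/877.29 = 0.7636;  α = 0.2364.
Bypass flow = 0.2364×2103 = 497.13 tonne/day.

497.1 tonne/day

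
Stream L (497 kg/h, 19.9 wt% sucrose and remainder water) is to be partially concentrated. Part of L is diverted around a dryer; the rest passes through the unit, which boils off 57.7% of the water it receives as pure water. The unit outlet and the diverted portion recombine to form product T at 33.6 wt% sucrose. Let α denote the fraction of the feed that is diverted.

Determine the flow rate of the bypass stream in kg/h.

58.54 kg/h

All 497×0.199 = 98.903 kg/h of sucrose reaches T, so T = 98.903/0.336 = 294.35 kg/h and vapour = 202.65 kg/h.
The evaporator receives (1−α)·497 of feed at 0.801 water and removes 0.577 of that water:
0.577×0.801×(1−α)×497 = 202.65
(1−α) = 202.65/229.7 = 0.8822;  α = 0.1178.
Bypass flow = 0.1178×497 = 58.541 kg/h.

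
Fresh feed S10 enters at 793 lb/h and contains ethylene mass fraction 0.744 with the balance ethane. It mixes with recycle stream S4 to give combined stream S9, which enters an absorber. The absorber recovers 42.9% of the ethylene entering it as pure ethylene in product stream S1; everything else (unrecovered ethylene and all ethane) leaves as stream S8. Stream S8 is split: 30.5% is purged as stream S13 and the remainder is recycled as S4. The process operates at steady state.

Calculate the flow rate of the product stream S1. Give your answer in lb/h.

419.6 lb/h

ethylene in S9: m_A = 793×0.744 + (1−0.305)·(1−0.429)·m_A, so m_A = 589.99/0.6032 = 978.18 lb/h.
Product S1 = 0.429×978.18 = 419.64 lb/h.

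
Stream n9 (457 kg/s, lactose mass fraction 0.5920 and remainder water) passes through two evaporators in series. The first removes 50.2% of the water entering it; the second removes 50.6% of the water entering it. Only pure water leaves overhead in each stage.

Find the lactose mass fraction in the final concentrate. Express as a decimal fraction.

water in feed = 457×0.408 = 186.46 kg/s.
After stage 1: water left = (1−0.502)×186.46 = 92.855; stream total = 363.4 kg/s.
After stage 2: water left = (1−0.506)×92.855 = 45.87; final concentrate = 316.41 kg/s.
lactose fraction = 270.54/316.41 = 0.8550.

0.8550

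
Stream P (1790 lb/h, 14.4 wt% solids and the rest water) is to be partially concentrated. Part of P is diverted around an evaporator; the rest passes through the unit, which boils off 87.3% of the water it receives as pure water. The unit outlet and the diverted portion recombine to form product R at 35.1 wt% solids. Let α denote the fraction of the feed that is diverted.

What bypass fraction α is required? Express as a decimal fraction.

0.211

All 1790×0.144 = 257.76 lb/h of solids reaches R, so R = 257.76/0.351 = 734.36 lb/h and vapour = 1055.6 lb/h.
The evaporator receives (1−α)·1790 of feed at 0.856 water and removes 0.873 of that water:
0.873×0.856×(1−α)×1790 = 1055.6
(1−α) = 1055.6/1337.6 = 0.7892;  α = 0.2108.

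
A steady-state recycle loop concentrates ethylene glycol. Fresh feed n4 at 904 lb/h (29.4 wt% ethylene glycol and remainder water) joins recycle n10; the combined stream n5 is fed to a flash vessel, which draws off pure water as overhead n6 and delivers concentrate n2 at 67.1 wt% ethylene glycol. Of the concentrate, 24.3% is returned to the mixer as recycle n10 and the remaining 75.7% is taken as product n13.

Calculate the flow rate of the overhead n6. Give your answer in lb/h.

Overall ethylene glycol balance (none leaves overhead): ethylene glycol in fresh feed = ethylene glycol in product, i.e. 904×0.294 = (1−0.243)·n2·0.671.
n2 = 265.78/(0.671×0.757) = 523.24 lb/h.
Recycle n10 = 0.243×523.24 = 127.15 lb/h.
Combined feed n5 = 904 + 127.15 = 1031.1 lb/h.
Overhead n6 = n5 − n2 = 1031.1 − 523.24 = 507.91 lb/h.

507.9 lb/h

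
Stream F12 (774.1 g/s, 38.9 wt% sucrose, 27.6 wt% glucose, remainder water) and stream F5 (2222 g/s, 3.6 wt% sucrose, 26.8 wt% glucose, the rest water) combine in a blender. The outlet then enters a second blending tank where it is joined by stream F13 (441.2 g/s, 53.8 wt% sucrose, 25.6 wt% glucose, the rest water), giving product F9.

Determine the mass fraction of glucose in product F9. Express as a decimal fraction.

Overall, product flow = 3437.3 g/s.
glucose in = 774.1×0.276 + 2222×0.268 + 441.2×0.256 = 922.09 g/s.
glucose fraction in F9 = 0.2683.

0.2683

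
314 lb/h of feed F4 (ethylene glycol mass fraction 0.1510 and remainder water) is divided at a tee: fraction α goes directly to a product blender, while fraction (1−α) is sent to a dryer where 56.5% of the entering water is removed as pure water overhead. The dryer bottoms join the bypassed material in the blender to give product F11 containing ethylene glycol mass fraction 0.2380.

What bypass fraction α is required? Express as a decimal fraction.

All 314×0.151 = 47.414 lb/h of ethylene glycol reaches F11, so F11 = 47.414/0.238 = 199.22 lb/h and vapour = 114.78 lb/h.
The evaporator receives (1−α)·314 of feed at 0.849 water and removes 0.565 of that water:
0.565×0.849×(1−α)×314 = 114.78
(1−α) = 114.78/150.62 = 0.7621;  α = 0.2379.

0.238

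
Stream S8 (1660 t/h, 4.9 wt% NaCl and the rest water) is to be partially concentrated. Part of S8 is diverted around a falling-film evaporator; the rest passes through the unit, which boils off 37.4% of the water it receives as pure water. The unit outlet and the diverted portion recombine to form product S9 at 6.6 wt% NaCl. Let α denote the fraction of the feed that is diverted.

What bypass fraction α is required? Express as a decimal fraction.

0.276

All 1660×0.049 = 81.34 t/h of NaCl reaches S9, so S9 = 81.34/0.066 = 1232.4 t/h and vapour = 427.58 t/h.
The evaporator receives (1−α)·1660 of feed at 0.951 water and removes 0.374 of that water:
0.374×0.951×(1−α)×1660 = 427.58
(1−α) = 427.58/590.42 = 0.7242;  α = 0.2758.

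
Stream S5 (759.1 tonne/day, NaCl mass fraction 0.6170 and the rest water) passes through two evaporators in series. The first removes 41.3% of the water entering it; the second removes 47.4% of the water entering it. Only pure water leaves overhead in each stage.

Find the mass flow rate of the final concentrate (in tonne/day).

water in feed = 759.1×0.383 = 290.74 tonne/day.
After stage 1: water left = (1−0.413)×290.74 = 170.66; stream total = 639.03 tonne/day.
After stage 2: water left = (1−0.474)×170.66 = 89.768; final concentrate = 558.13 tonne/day.

558.1 tonne/day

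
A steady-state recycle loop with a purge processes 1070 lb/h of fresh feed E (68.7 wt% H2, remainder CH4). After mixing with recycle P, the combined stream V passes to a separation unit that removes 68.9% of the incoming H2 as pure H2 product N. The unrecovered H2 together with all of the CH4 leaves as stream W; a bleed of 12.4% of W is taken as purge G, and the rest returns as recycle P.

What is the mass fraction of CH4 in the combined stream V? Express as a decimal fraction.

0.728

CH4 enters only via E and leaves only via the purge: 1070×0.313 = 0.124×(CH4 in W), and the separation unit passes all CH4, so CH4 in V = CH4 in W = 2700.9 lb/h.
H2 in V: m_A = 1070×0.687 + (1−0.124)·(1−0.689)·m_A, so m_A = 735.09/0.7276 = 1010.3 lb/h.
V = 1010.3 + 2700.9 = 3711.2 lb/h.
CH4 fraction in V = 2700.9/3711.2 = 0.728.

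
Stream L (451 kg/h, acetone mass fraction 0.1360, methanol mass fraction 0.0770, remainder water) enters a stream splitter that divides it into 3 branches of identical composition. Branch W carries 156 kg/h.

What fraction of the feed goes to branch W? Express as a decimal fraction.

0.346

Fraction to W = 156/451 = 0.3459.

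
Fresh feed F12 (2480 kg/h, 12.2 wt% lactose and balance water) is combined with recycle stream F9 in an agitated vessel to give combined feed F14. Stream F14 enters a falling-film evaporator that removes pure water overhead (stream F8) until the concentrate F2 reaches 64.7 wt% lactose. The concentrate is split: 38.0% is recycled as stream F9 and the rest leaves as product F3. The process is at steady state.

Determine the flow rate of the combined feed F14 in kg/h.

2767 kg/h

Overall lactose balance (none leaves overhead): lactose in fresh feed = lactose in product, i.e. 2480×0.122 = (1−0.380)·F2·0.647.
F2 = 302.56/(0.647×0.620) = 754.25 kg/h.
Recycle F9 = 0.380×754.25 = 286.62 kg/h.
Combined feed F14 = 2480 + 286.62 = 2766.6 kg/h.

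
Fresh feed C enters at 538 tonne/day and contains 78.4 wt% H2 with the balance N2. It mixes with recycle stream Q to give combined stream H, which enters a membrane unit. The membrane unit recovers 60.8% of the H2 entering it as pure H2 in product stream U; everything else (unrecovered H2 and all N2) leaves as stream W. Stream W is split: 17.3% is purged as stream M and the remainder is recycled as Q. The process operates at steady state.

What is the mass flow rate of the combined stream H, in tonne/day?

1296 tonne/day

N2 enters only via C and leaves only via the purge: 538×0.216 = 0.173×(N2 in W), and the membrane unit passes all N2, so N2 in H = N2 in W = 671.72 tonne/day.
H2 in H: m_A = 538×0.784 + (1−0.173)·(1−0.608)·m_A, so m_A = 421.79/0.6758 = 624.12 tonne/day.
H = 624.12 + 671.72 = 1295.8 tonne/day.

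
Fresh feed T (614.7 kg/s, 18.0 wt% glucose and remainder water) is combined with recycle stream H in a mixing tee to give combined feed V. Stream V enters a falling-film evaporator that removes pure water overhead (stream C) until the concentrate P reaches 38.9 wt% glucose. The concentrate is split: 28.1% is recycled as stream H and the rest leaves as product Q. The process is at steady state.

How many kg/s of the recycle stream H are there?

Overall glucose balance (none leaves overhead): glucose in fresh feed = glucose in product, i.e. 614.7×0.180 = (1−0.281)·P·0.389.
P = 110.65/(0.389×0.719) = 395.6 kg/s.
Recycle H = 0.281×395.6 = 111.16 kg/s.

111.2 kg/s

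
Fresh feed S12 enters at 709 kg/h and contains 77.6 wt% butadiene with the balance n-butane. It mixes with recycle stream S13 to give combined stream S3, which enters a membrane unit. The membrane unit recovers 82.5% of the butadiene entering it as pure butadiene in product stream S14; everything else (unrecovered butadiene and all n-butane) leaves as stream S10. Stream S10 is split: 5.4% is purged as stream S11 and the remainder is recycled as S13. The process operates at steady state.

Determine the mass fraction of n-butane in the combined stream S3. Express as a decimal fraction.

n-butane enters only via S12 and leaves only via the purge: 709×0.224 = 0.054×(n-butane in S10), and the membrane unit passes all n-butane, so n-butane in S3 = n-butane in S10 = 2941 kg/h.
butadiene in S3: m_A = 709×0.776 + (1−0.054)·(1−0.825)·m_A, so m_A = 550.18/0.8344 = 659.34 kg/h.
S3 = 659.34 + 2941 = 3600.4 kg/h.
n-butane fraction in S3 = 2941/3600.4 = 0.817.

0.817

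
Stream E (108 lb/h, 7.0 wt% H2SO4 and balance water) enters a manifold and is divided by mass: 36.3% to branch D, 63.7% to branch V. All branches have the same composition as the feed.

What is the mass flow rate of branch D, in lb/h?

39.2 lb/h

Branch D flow = 0.363×108 = 39.204 lb/h.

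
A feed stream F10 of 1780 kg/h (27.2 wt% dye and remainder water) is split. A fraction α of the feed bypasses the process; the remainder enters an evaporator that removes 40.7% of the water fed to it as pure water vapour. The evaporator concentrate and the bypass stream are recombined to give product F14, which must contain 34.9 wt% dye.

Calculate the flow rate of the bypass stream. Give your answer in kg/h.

454.6 kg/h

All 1780×0.272 = 484.16 kg/h of dye reaches F14, so F14 = 484.16/0.349 = 1387.3 kg/h and vapour = 392.72 kg/h.
The evaporator receives (1−α)·1780 of feed at 0.728 water and removes 0.407 of that water:
0.407×0.728×(1−α)×1780 = 392.72
(1−α) = 392.72/527.41 = 0.7446;  α = 0.2554.
Bypass flow = 0.2554×1780 = 454.56 kg/h.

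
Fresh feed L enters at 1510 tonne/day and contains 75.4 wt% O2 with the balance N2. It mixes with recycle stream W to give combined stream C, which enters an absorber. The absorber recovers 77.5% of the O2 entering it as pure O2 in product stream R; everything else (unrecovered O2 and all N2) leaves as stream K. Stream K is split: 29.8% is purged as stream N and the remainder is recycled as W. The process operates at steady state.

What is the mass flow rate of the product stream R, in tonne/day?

O2 in C: m_A = 1510×0.754 + (1−0.298)·(1−0.775)·m_A, so m_A = 1138.5/0.8420 = 1352.1 tonne/day.
Product R = 0.775×1352.1 = 1047.9 tonne/day.

1048 tonne/day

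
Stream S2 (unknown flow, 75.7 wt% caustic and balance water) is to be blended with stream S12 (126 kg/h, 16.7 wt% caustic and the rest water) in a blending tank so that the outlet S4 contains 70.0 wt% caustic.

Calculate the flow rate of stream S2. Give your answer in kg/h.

Let S2 be the unknown flow. Total out = 126 + S2.
caustic balance: 21.042 + 0.757·S2 = 0.700·(126 + S2)
(0.757 − 0.700)·S2 = 0.700×126 − 21.042 = 67.158
S2 = 67.158 / 0.057 = 1178.2 kg/h

1178 kg/h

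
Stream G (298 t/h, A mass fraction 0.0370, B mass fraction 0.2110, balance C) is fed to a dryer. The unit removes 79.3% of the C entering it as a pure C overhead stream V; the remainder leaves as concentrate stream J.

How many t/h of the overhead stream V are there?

177.7 t/h

C entering = 298×0.752 = 224.1 t/h; overhead removed = 0.793×224.1 = 177.71 t/h.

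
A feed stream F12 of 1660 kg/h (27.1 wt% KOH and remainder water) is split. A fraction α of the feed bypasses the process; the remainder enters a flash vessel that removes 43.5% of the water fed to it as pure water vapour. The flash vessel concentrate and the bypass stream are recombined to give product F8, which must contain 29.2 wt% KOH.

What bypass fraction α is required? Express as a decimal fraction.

0.773

All 1660×0.271 = 449.86 kg/h of KOH reaches F8, so F8 = 449.86/0.292 = 1540.6 kg/h and vapour = 119.38 kg/h.
The evaporator receives (1−α)·1660 of feed at 0.729 water and removes 0.435 of that water:
0.435×0.729×(1−α)×1660 = 119.38
(1−α) = 119.38/526.41 = 0.2268;  α = 0.7732.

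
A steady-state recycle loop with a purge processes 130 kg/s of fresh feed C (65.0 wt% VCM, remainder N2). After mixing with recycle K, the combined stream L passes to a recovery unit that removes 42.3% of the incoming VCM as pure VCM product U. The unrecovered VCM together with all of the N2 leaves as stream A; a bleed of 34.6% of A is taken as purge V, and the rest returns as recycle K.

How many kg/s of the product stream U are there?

57.41 kg/s

VCM in L: m_A = 130×0.650 + (1−0.346)·(1−0.423)·m_A, so m_A = 84.5/0.6226 = 135.71 kg/s.
Product U = 0.423×135.71 = 57.406 kg/s.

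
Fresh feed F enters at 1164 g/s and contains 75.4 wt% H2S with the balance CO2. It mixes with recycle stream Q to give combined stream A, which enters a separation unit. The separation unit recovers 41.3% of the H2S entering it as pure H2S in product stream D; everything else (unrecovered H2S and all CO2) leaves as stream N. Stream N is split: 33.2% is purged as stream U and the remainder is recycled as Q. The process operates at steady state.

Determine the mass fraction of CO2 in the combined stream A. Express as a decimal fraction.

CO2 enters only via F and leaves only via the purge: 1164×0.246 = 0.332×(CO2 in N), and the separation unit passes all CO2, so CO2 in A = CO2 in N = 862.48 g/s.
H2S in A: m_A = 1164×0.754 + (1−0.332)·(1−0.413)·m_A, so m_A = 877.66/0.6079 = 1443.8 g/s.
A = 1443.8 + 862.48 = 2306.3 g/s.
CO2 fraction in A = 862.48/2306.3 = 0.374.

0.374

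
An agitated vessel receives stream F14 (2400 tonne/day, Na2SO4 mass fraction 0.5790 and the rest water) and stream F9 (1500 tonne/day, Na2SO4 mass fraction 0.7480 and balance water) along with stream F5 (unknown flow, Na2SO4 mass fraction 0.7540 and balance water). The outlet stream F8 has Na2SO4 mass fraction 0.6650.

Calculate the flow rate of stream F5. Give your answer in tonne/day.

Let F5 be the unknown flow. Total out = 3900 + F5.
Na2SO4 balance: 2511.6 + 0.754·F5 = 0.665·(3900 + F5)
(0.754 − 0.665)·F5 = 0.665×3900 − 2511.6 = 81.9
F5 = 81.9 / 0.089 = 920.22 tonne/day

920.2 tonne/day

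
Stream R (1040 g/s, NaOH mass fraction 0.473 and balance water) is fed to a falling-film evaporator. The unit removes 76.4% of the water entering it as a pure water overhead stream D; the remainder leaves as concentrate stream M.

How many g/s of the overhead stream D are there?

water entering = 1040×0.527 = 548.08 g/s; overhead removed = 0.764×548.08 = 418.73 g/s.

418.7 g/s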